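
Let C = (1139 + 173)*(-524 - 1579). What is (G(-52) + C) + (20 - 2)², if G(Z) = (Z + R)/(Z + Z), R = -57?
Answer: -286916339/104 ≈ -2.7588e+6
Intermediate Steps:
C = -2759136 (C = 1312*(-2103) = -2759136)
G(Z) = (-57 + Z)/(2*Z) (G(Z) = (Z - 57)/(Z + Z) = (-57 + Z)/((2*Z)) = (-57 + Z)*(1/(2*Z)) = (-57 + Z)/(2*Z))
(G(-52) + C) + (20 - 2)² = ((½)*(-57 - 52)/(-52) - 2759136) + (20 - 2)² = ((½)*(-1/52)*(-109) - 2759136) + 18² = (109/104 - 2759136) + 324 = -286950035/104 + 324 = -286916339/104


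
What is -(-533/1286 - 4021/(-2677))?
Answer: -3744165/3442622 ≈ -1.0876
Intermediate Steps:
-(-533/1286 - 4021/(-2677)) = -(-533*1/1286 - 4021*(-1/2677)) = -(-533/1286 + 4021/2677) = -1*3744165/3442622 = -3744165/3442622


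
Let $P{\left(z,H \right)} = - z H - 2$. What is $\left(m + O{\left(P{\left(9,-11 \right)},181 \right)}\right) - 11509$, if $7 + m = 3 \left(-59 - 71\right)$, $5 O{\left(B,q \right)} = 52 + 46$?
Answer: $- \frac{59432}{5} \approx -11886.0$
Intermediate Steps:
$P{\left(z,H \right)} = -2 - H z$ ($P{\left(z,H \right)} = - H z - 2 = -2 - H z$)
$O{\left(B,q \right)} = \frac{98}{5}$ ($O{\left(B,q \right)} = \frac{52 + 46}{5} = \frac{1}{5} \cdot 98 = \frac{98}{5}$)
$m = -397$ ($m = -7 + 3 \left(-59 - 71\right) = -7 + 3 \left(-130\right) = -7 - 390 = -397$)
$\left(m + O{\left(P{\left(9,-11 \right)},181 \right)}\right) - 11509 = \left(-397 + \frac{98}{5}\right) - 11509 = - \frac{1887}{5} - 11509 = - \frac{59432}{5}$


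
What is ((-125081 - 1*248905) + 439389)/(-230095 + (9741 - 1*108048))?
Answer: -65403/328402 ≈ -0.19916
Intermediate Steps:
((-125081 - 1*248905) + 439389)/(-230095 + (9741 - 1*108048)) = ((-125081 - 248905) + 439389)/(-230095 + (9741 - 108048)) = (-373986 + 439389)/(-230095 - 98307) = 65403/(-328402) = 65403*(-1/328402) = -65403/328402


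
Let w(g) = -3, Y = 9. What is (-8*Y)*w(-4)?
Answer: 216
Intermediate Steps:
(-8*Y)*w(-4) = -8*9*(-3) = -72*(-3) = 216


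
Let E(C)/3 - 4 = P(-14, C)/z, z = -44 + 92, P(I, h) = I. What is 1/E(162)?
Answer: 8/89 ≈ 0.089888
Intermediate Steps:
z = 48
E(C) = 89/8 (E(C) = 12 + 3*(-14/48) = 12 + 3*(-14*1/48) = 12 + 3*(-7/24) = 12 - 7/8 = 89/8)
1/E(162) = 1/(89/8) = 8/89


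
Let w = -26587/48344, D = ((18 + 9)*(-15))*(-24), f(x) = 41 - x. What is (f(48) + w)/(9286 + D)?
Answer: -364995/918826064 ≈ -0.00039724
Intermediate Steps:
D = 9720 (D = (27*(-15))*(-24) = -405*(-24) = 9720)
w = -26587/48344 (w = -26587*1/48344 = -26587/48344 ≈ -0.54995)
(f(48) + w)/(9286 + D) = ((41 - 1*48) - 26587/48344)/(9286 + 9720) = ((41 - 48) - 26587/48344)/19006 = (-7 - 26587/48344)*(1/19006) = -364995/48344*1/19006 = -364995/918826064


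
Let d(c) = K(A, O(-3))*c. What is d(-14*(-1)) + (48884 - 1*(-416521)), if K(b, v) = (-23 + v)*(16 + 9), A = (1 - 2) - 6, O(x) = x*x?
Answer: 460505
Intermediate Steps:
O(x) = x**2
A = -7 (A = -1 - 6 = -7)
K(b, v) = -575 + 25*v (K(b, v) = (-23 + v)*25 = -575 + 25*v)
d(c) = -350*c (d(c) = (-575 + 25*(-3)**2)*c = (-575 + 25*9)*c = (-575 + 225)*c = -350*c)
d(-14*(-1)) + (48884 - 1*(-416521)) = -(-4900)*(-1) + (48884 - 1*(-416521)) = -350*14 + (48884 + 416521) = -4900 + 465405 = 460505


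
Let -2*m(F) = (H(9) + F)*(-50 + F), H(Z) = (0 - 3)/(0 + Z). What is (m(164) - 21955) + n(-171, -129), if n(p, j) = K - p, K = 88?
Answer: -31025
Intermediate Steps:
H(Z) = -3/Z
n(p, j) = 88 - p
m(F) = -(-50 + F)*(-1/3 + F)/2 (m(F) = -(-3/9 + F)*(-50 + F)/2 = -(-3*1/9 + F)*(-50 + F)/2 = -(-1/3 + F)*(-50 + F)/2 = -(-50 + F)*(-1/3 + F)/2)
(m(164) - 21955) + n(-171, -129) = ((-25/3 - 1/2*164**2 + (151/6)*164) - 21955) + (88 - 1*(-171)) = ((-25/3 - 1/2*26896 + 12382/3) - 21955) + (88 + 171) = ((-25/3 - 13448 + 12382/3) - 21955) + 259 = (-9329 - 21955) + 259 = -31284 + 259 = -31025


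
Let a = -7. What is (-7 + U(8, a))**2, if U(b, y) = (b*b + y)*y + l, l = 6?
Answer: 160000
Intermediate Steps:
U(b, y) = 6 + y*(y + b**2) (U(b, y) = (b*b + y)*y + 6 = (b**2 + y)*y + 6 = (y + b**2)*y + 6 = y*(y + b**2) + 6 = 6 + y*(y + b**2))
(-7 + U(8, a))**2 = (-7 + (6 + (-7)**2 - 7*8**2))**2 = (-7 + (6 + 49 - 7*64))**2 = (-7 + (6 + 49 - 448))**2 = (-7 - 393)**2 = (-400)**2 = 160000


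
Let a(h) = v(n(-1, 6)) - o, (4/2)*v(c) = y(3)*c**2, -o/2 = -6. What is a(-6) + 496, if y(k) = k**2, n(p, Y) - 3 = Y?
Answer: 1697/2 ≈ 848.50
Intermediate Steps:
n(p, Y) = 3 + Y
o = 12 (o = -2*(-6) = 12)
v(c) = 9*c**2/2 (v(c) = (3**2*c**2)/2 = (9*c**2)/2 = 9*c**2/2)
a(h) = 705/2 (a(h) = 9*(3 + 6)**2/2 - 1*12 = (9/2)*9**2 - 12 = (9/2)*81 - 12 = 729/2 - 12 = 705/2)
a(-6) + 496 = 705/2 + 496 = 1697/2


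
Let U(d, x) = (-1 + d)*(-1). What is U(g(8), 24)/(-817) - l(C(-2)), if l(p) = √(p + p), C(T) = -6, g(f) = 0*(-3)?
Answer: -1/817 - 2*I*√3 ≈ -0.001224 - 3.4641*I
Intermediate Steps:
g(f) = 0
U(d, x) = 1 - d
l(p) = √2*√p (l(p) = √(2*p) = √2*√p)
U(g(8), 24)/(-817) - l(C(-2)) = (1 - 1*0)/(-817) - √2*√(-6) = (1 + 0)*(-1/817) - √2*I*√6 = 1*(-1/817) - 2*I*√3 = -1/817 - 2*I*√3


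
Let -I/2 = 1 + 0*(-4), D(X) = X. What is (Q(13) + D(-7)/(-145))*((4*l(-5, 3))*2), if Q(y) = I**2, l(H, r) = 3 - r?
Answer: 0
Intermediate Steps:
I = -2 (I = -2*(1 + 0*(-4)) = -2*(1 + 0) = -2*1 = -2)
Q(y) = 4 (Q(y) = (-2)**2 = 4)
(Q(13) + D(-7)/(-145))*((4*l(-5, 3))*2) = (4 - 7/(-145))*((4*(3 - 1*3))*2) = (4 - 7*(-1/145))*((4*(3 - 3))*2) = (4 + 7/145)*((4*0)*2) = 587*(0*2)/145 = (587/145)*0 = 0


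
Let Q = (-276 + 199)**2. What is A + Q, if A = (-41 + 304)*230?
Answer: 66419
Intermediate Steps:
Q = 5929 (Q = (-77)**2 = 5929)
A = 60490 (A = 263*230 = 60490)
A + Q = 60490 + 5929 = 66419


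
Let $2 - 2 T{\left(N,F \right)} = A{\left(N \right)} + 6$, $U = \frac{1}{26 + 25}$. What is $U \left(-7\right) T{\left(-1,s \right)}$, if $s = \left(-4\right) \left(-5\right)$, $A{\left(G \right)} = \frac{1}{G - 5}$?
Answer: $\frac{161}{612} \approx 0.26307$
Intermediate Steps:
$A{\left(G \right)} = \frac{1}{-5 + G}$
$U = \frac{1}{51} \approx 0.019608$
$s = 20$
$T{\left(N,F \right)} = -2 - \frac{1}{2 \left(-5 + N\right)}$ ($T{\left(N,F \right)} = 1 - \frac{\frac{1}{-5 + N} + 6}{2} = 1 - \frac{6 + \frac{1}{-5 + N}}{2} = 1 - \left(3 + \frac{1}{2 \left(-5 + N\right)}\right) = -2 - \frac{1}{2 \left(-5 + N\right)}$)
$U \left(-7\right) T{\left(-1,s \right)} = \frac{1}{51} \left(-7\right) \frac{19 - -4}{2 \left(-5 - 1\right)} = - \frac{7 \frac{19 + 4}{2 \left(-6\right)}}{51} = - \frac{7 \cdot \frac{1}{2} \left(- \frac{1}{6}\right) 23}{51} = \left(- \frac{7}{51}\right) \left(- \frac{23}{12}\right) = \frac{161}{612}$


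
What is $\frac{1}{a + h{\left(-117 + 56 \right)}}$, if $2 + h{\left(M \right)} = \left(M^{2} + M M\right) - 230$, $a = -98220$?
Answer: $- \frac{1}{91010} \approx -1.0988 \cdot 10^{-5}$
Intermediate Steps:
$h{\left(M \right)} = -232 + 2 M^{2}$ ($h{\left(M \right)} = -2 - \left(230 - M^{2} - M M\right) = -2 + \left(\left(M^{2} + M^{2}\right) - 230\right) = -2 + \left(2 M^{2} - 230\right) = -2 + \left(-230 + 2 M^{2}\right) = -232 + 2 M^{2}$)
$\frac{1}{a + h{\left(-117 + 56 \right)}} = \frac{1}{-98220 - \left(232 - 2 \left(-117 + 56\right)^{2}\right)} = \frac{1}{-98220 - \left(232 - 2 \left(-61\right)^{2}\right)} = \frac{1}{-98220 + \left(-232 + 2 \cdot 3721\right)} = \frac{1}{-98220 + \left(-232 + 7442\right)} = \frac{1}{-98220 + 7210} = \frac{1}{-91010} = - \frac{1}{91010}$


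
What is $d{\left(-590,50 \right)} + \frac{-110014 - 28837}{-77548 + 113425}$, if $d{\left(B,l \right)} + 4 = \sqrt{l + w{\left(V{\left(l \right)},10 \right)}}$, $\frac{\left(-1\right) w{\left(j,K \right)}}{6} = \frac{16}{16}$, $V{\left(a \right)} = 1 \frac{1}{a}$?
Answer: $- \frac{282359}{35877} + 2 \sqrt{11} \approx -1.2369$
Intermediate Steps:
$V{\left(a \right)} = \frac{1}{a}$
$w{\left(j,K \right)} = -6$ ($w{\left(j,K \right)} = - 6 \cdot \frac{16}{16} = - 6 \cdot 16 \cdot \frac{1}{16} = \left(-6\right) 1 = -6$)
$d{\left(B,l \right)} = -4 + \sqrt{-6 + l}$ ($d{\left(B,l \right)} = -4 + \sqrt{l - 6} = -4 + \sqrt{-6 + l}$)
$d{\left(-590,50 \right)} + \frac{-110014 - 28837}{-77548 + 113425} = \left(-4 + \sqrt{-6 + 50}\right) + \frac{-110014 - 28837}{-77548 + 113425} = \left(-4 + \sqrt{44}\right) - \frac{138851}{35877} = \left(-4 + 2 \sqrt{11}\right) - \frac{138851}{35877} = - \frac{282359}{35877} + 2 \sqrt{11}$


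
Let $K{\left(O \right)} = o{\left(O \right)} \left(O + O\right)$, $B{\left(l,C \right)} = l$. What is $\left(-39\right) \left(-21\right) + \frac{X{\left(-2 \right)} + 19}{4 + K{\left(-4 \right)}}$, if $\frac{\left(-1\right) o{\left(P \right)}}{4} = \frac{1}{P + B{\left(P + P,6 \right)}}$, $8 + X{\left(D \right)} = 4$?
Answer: $\frac{3321}{4} \approx 830.25$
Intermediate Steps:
$X{\left(D \right)} = -4$ ($X{\left(D \right)} = -8 + 4 = -4$)
$o{\left(P \right)} = - \frac{4}{3 P}$ ($o{\left(P \right)} = - \frac{4}{P + \left(P + P\right)} = - \frac{4}{P + 2 P} = - \frac{4}{3 P}$)
$K{\left(O \right)} = - \frac{8}{3}$ ($K{\left(O \right)} = - \frac{4}{3 O} \left(O + O\right) = - \frac{4}{3 O} 2 O = - \frac{8}{3}$)
$\left(-39\right) \left(-21\right) + \frac{X{\left(-2 \right)} + 19}{4 + K{\left(-4 \right)}} = \left(-39\right) \left(-21\right) + \frac{-4 + 19}{4 - \frac{8}{3}} = 819 + \frac{15}{\frac{4}{3}} = 819 + 15 \cdot \frac{3}{4} = 819 + \frac{45}{4} = \frac{3321}{4}$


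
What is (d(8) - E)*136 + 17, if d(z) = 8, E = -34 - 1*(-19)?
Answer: 3145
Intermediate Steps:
E = -15 (E = -34 + 19 = -15)
(d(8) - E)*136 + 17 = (8 - 1*(-15))*136 + 17 = (8 + 15)*136 + 17 = 23*136 + 17 = 3128 + 17 = 3145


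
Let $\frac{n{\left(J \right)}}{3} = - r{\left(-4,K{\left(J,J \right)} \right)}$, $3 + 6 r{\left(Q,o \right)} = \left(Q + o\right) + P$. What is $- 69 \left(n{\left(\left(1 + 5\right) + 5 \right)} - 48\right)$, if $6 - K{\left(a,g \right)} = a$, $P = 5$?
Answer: $\frac{6141}{2} \approx 3070.5$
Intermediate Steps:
$K{\left(a,g \right)} = 6 - a$
$r{\left(Q,o \right)} = \frac{1}{3} + \frac{Q}{6} + \frac{o}{6}$ ($r{\left(Q,o \right)} = - \frac{1}{2} + \frac{\left(Q + o\right) + 5}{6} = - \frac{1}{2} + \frac{5 + Q + o}{6} = - \frac{1}{2} + \left(\frac{5}{6} + \frac{Q}{6} + \frac{o}{6}\right) = \frac{1}{3} + \frac{Q}{6} + \frac{o}{6}$)
$n{\left(J \right)} = -2 + \frac{J}{2}$ ($n{\left(J \right)} = 3 \left(- (\frac{1}{3} + \frac{1}{6} \left(-4\right) + \frac{6 - J}{6})\right) = 3 \left(- (\frac{1}{3} - \frac{2}{3} - \left(-1 + \frac{J}{6}\right))\right) = 3 \left(- (\frac{2}{3} - \frac{J}{6})\right) = 3 \left(- \frac{2}{3} + \frac{J}{6}\right) = -2 + \frac{J}{2}$)
$- 69 \left(n{\left(\left(1 + 5\right) + 5 \right)} - 48\right) = - 69 \left(\left(-2 + \frac{\left(1 + 5\right) + 5}{2}\right) - 48\right) = - 69 \left(\left(-2 + \frac{6 + 5}{2}\right) - 48\right) = - 69 \left(\left(-2 + \frac{1}{2} \cdot 11\right) - 48\right) = - 69 \left(\left(-2 + \frac{11}{2}\right) - 48\right) = - 69 \left(\frac{7}{2} - 48\right) = \left(-69\right) \left(- \frac{89}{2}\right) = \frac{6141}{2}$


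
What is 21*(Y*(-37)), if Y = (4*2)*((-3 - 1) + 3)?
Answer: 6216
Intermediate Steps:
Y = -8 (Y = 8*(-4 + 3) = 8*(-1) = -8)
21*(Y*(-37)) = 21*(-8*(-37)) = 21*296 = 6216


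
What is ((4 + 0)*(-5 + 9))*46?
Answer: 736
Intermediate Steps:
((4 + 0)*(-5 + 9))*46 = (4*4)*46 = 16*46 = 736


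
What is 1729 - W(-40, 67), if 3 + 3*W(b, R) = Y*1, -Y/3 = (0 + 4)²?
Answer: 1746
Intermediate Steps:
Y = -48 (Y = -3*(0 + 4)² = -3*4² = -3*16 = -48)
W(b, R) = -17 (W(b, R) = -1 + (-48*1)/3 = -1 + (⅓)*(-48) = -1 - 16 = -17)
1729 - W(-40, 67) = 1729 - 1*(-17) = 1729 + 17 = 1746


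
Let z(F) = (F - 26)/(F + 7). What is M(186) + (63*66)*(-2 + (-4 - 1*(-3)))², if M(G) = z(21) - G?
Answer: 1042603/28 ≈ 37236.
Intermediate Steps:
z(F) = (-26 + F)/(7 + F)
M(G) = -5/28 - G (M(G) = (-26 + 21)/(7 + 21) - G = -5/28 - G)
M(186) + (63*66)*(-2 + (-4 - 1*(-3)))² = (-5/28 - 1*186) + (63*66)*(-2 + (-4 - 1*(-3)))² = (-5/28 - 186) + 4158*(-2 + (-4 + 3))² = -5213/28 + 4158*(-2 - 1)² = -5213/28 + 4158*(-3)² = -5213/28 + 4158*9 = -5213/28 + 37422 = 1042603/28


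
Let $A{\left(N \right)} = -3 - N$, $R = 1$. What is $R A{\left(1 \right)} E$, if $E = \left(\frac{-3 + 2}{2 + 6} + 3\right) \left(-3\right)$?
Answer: $\frac{69}{2} \approx 34.5$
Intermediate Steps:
$E = - \frac{69}{8}$ ($E = \left(- \frac{1}{8} + 3\right) \left(-3\right) = \frac{23}{8} \left(-3\right) = - \frac{69}{8} \approx -8.625$)
$R A{\left(1 \right)} E = 1 \left(-3 - 1\right) \left(- \frac{69}{8}\right) = 1 \left(-4\right) \left(- \frac{69}{8}\right) = \left(-4\right) \left(- \frac{69}{8}\right) = \frac{69}{2}$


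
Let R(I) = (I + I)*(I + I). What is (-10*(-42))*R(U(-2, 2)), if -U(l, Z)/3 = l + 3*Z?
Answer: 241920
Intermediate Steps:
U(l, Z) = -9*Z - 3*l (U(l, Z) = -3*(l + 3*Z) = -9*Z - 3*l)
R(I) = 4*I² (R(I) = (2*I)*(2*I) = 4*I²)
(-10*(-42))*R(U(-2, 2)) = (-10*(-42))*(4*(-9*2 - 3*(-2))²) = 420*(4*(-18 + 6)²) = 420*(4*(-12)²) = 420*(4*144) = 420*576 = 241920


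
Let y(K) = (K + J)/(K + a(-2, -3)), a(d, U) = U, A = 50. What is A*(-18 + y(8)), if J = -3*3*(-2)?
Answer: -640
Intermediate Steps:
J = 18 (J = -9*(-2) = 18)
y(K) = (18 + K)/(-3 + K) (y(K) = (K + 18)/(K - 3) = (18 + K)/(-3 + K))
A*(-18 + y(8)) = 50*(-18 + (18 + 8)/(-3 + 8)) = 50*(-18 + 26/5) = 50*(-64/5) = -640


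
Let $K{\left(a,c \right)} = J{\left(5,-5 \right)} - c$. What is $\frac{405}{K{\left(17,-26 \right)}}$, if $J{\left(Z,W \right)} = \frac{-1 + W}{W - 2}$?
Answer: $\frac{2835}{188} \approx 15.08$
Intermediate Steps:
$J{\left(Z,W \right)} = \frac{-1 + W}{-2 + W}$
$K{\left(a,c \right)} = \frac{6}{7} - c$ ($K{\left(a,c \right)} = \frac{-1 - 5}{-2 - 5} - c = \frac{1}{-7} \left(-6\right) - c = \left(- \frac{1}{7}\right) \left(-6\right) - c = \frac{6}{7} - c$)
$\frac{405}{K{\left(17,-26 \right)}} = \frac{405}{\frac{6}{7} - -26} = \frac{405}{\frac{6}{7} + 26} = \frac{405}{\frac{188}{7}} = 405 \cdot \frac{7}{188} = \frac{2835}{188}$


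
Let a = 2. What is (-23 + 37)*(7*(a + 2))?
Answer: 392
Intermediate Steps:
(-23 + 37)*(7*(a + 2)) = (-23 + 37)*(7*(2 + 2)) = 14*(7*4) = 14*28 = 392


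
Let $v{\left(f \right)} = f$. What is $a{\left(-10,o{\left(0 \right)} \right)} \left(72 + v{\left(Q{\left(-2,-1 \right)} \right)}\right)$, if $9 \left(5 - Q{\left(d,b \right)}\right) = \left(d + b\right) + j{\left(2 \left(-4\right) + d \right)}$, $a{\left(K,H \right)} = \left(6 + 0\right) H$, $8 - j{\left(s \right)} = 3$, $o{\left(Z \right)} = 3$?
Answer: $1382$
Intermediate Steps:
$j{\left(s \right)} = 5$ ($j{\left(s \right)} = 8 - 3 = 5$)
$a{\left(K,H \right)} = 6 H$
$Q{\left(d,b \right)} = \frac{40}{9} - \frac{b}{9} - \frac{d}{9}$ ($Q{\left(d,b \right)} = 5 - \frac{\left(d + b\right) + 5}{9} = 5 - \frac{\left(b + d\right) + 5}{9} = 5 - \frac{5 + b + d}{9} = 5 - \left(\frac{5}{9} + \frac{b}{9} + \frac{d}{9}\right) = \frac{40}{9} - \frac{b}{9} - \frac{d}{9}$)
$a{\left(-10,o{\left(0 \right)} \right)} \left(72 + v{\left(Q{\left(-2,-1 \right)} \right)}\right) = 6 \cdot 3 \left(72 - - \frac{43}{9}\right) = 18 \left(72 + \left(\frac{40}{9} + \frac{1}{9} + \frac{2}{9}\right)\right) = 18 \left(72 + \frac{43}{9}\right) = 18 \cdot \frac{691}{9} = 1382$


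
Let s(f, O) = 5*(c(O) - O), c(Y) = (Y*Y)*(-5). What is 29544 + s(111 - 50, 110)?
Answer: -273506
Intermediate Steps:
c(Y) = -5*Y² (c(Y) = Y²*(-5) = -5*Y²)
s(f, O) = -25*O² - 5*O (s(f, O) = 5*(-5*O² - O) = 5*(-O - 5*O²) = -25*O² - 5*O)
29544 + s(111 - 50, 110) = 29544 + 5*110*(-1 - 5*110) = 29544 + 5*110*(-1 - 550) = 29544 + 5*110*(-551) = 29544 - 303050 = -273506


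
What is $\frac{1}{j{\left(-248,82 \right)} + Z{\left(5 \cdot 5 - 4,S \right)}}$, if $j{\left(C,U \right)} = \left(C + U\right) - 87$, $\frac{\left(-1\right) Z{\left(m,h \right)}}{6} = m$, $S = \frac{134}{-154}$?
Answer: $- \frac{1}{379} \approx -0.0026385$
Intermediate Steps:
$S = - \frac{67}{77}$ ($S = 134 \left(- \frac{1}{154}\right) = - \frac{67}{77} \approx -0.87013$)
$Z{\left(m,h \right)} = - 6 m$
$j{\left(C,U \right)} = -87 + C + U$
$\frac{1}{j{\left(-248,82 \right)} + Z{\left(5 \cdot 5 - 4,S \right)}} = \frac{1}{\left(-87 - 248 + 82\right) - 6 \left(5 \cdot 5 - 4\right)} = \frac{1}{-253 - 6 \left(25 - 4\right)} = \frac{1}{-253 - 126} = \frac{1}{-379} = - \frac{1}{379}$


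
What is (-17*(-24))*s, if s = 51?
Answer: 20808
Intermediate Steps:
(-17*(-24))*s = -17*(-24)*51 = 408*51 = 20808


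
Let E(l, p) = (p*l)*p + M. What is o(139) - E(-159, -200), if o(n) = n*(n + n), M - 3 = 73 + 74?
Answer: 6398492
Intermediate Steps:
M = 150 (M = 3 + (73 + 74) = 3 + 147 = 150)
E(l, p) = 150 + l*p² (E(l, p) = (p*l)*p + 150 = (l*p)*p + 150 = l*p² + 150 = 150 + l*p²)
o(n) = 2*n² (o(n) = n*(2*n) = 2*n²)
o(139) - E(-159, -200) = 2*139² - (150 - 159*(-200)²) = 2*19321 - (150 - 159*40000) = 38642 - (150 - 6360000) = 38642 - 1*(-6359850) = 38642 + 6359850 = 6398492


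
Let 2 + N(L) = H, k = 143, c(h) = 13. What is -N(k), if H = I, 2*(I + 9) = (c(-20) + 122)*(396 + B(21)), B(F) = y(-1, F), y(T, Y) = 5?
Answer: -54113/2 ≈ -27057.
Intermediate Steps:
B(F) = 5
I = 54117/2 (I = -9 + ((13 + 122)*(396 + 5))/2 = -9 + (135*401)/2 = -9 + (½)*54135 = -9 + 54135/2 = 54117/2 ≈ 27059.)
H = 54117/2 ≈ 27059.
N(L) = 54113/2 (N(L) = -2 + 54117/2 = 54113/2)
-N(k) = -1*54113/2 = -54113/2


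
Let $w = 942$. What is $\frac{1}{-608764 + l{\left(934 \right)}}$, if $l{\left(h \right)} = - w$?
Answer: $- \frac{1}{609706} \approx -1.6401 \cdot 10^{-6}$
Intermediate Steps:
$l{\left(h \right)} = -942$ ($l{\left(h \right)} = \left(-1\right) 942 = -942$)
$\frac{1}{-608764 + l{\left(934 \right)}} = \frac{1}{-608764 - 942} = \frac{1}{-609706} = - \frac{1}{609706}$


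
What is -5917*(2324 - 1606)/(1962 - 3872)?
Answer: 2124203/955 ≈ 2224.3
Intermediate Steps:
-5917*(2324 - 1606)/(1962 - 3872) = -5917/((-1910/718)) = -5917/((-1910*1/718)) = -5917/(-955/359) = -5917*(-359/955) = 2124203/955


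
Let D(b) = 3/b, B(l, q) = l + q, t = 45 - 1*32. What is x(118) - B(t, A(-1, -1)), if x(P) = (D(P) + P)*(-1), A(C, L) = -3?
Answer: -15107/118 ≈ -128.03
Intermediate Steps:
t = 13 (t = 45 - 32 = 13)
x(P) = -P - 3/P (x(P) = (3/P + P)*(-1) = (P + 3/P)*(-1) = -P - 3/P)
x(118) - B(t, A(-1, -1)) = (-1*118 - 3/118) - (13 - 3) = (-118 - 3*1/118) - 1*10 = (-118 - 3/118) - 10 = -13927/118 - 10 = -15107/118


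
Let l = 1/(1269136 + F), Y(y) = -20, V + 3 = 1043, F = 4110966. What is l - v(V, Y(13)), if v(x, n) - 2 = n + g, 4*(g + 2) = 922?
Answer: -566255735/2690051 ≈ -210.50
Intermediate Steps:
g = 457/2 (g = -2 + (¼)*922 = -2 + 461/2 = 457/2 ≈ 228.50)
V = 1040 (V = -3 + 1043 = 1040)
v(x, n) = 461/2 + n (v(x, n) = 2 + (n + 457/2) = 2 + (457/2 + n) = 461/2 + n)
l = 1/5380102 (l = 1/(1269136 + 4110966) = 1/5380102 ≈ 1.8587e-7)
l - v(V, Y(13)) = 1/5380102 - (461/2 - 20) = 1/5380102 - 1*421/2 = 1/5380102 - 421/2 = -566255735/2690051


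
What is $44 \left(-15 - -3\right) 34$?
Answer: $-17952$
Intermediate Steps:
$44 \left(-15 - -3\right) 34 = 44 \left(-15 + 3\right) 34 = 44 \left(-12\right) 34 = \left(-528\right) 34 = -17952$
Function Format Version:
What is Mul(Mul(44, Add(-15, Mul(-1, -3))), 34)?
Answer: -17952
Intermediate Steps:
Mul(Mul(44, Add(-15, Mul(-1, -3))), 34) = Mul(Mul(44, Add(-15, 3)), 34) = Mul(Mul(44, -12), 34) = Mul(-528, 34) = -17952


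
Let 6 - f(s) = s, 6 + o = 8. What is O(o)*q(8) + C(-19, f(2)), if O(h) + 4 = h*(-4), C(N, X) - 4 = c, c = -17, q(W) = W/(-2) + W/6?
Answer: 19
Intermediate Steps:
o = 2 (o = -6 + 8 = 2)
q(W) = -W/3 (q(W) = W*(-½) + W*(⅙) = -W/2 + W/6 = -W/3)
f(s) = 6 - s
C(N, X) = -13 (C(N, X) = 4 - 17 = -13)
O(h) = -4 - 4*h (O(h) = -4 + h*(-4) = -4 - 4*h)
O(o)*q(8) + C(-19, f(2)) = (-4 - 4*2)*(-⅓*8) - 13 = (-4 - 8)*(-8/3) - 13 = -12*(-8/3) - 13 = 32 - 13 = 19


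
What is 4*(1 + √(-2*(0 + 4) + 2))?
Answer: 4 + 4*I*√6 ≈ 4.0 + 9.798*I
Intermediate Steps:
4*(1 + √(-2*(0 + 4) + 2)) = 4*(1 + √(-2*4 + 2)) = 4*(1 + √(-8 + 2)) = 4*(1 + √(-6)) = 4*(1 + I*√6) = 4 + 4*I*√6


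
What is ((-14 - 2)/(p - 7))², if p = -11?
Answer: 64/81 ≈ 0.79012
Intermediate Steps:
((-14 - 2)/(p - 7))² = ((-14 - 2)/(-11 - 7))² = (-16/(-18))² = (-16*(-1/18))² = (8/9)² = 64/81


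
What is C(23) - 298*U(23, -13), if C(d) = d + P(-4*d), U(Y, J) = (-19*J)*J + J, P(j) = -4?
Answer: 960771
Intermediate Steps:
U(Y, J) = J - 19*J**2 (U(Y, J) = -19*J**2 + J = J - 19*J**2)
C(d) = -4 + d (C(d) = d - 4 = -4 + d)
C(23) - 298*U(23, -13) = (-4 + 23) - (-3874)*(1 - 19*(-13)) = 19 - (-3874)*(1 + 247) = 19 - (-3874)*248 = 19 - 298*(-3224) = 19 + 960752 = 960771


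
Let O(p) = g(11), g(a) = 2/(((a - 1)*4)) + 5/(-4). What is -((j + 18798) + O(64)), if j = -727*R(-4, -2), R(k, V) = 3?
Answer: -83079/5 ≈ -16616.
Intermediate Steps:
g(a) = -5/4 + 2/(-4 + 4*a) (g(a) = 2/(((-1 + a)*4)) + 5*(-1/4) = 2/(-4 + 4*a) - 5/4 = -5/4 + 2/(-4 + 4*a))
O(p) = -6/5 (O(p) = (7 - 5*11)/(4*(-1 + 11)) = (1/4)*(7 - 55)/10 = (1/4)*(1/10)*(-48) = -6/5)
j = -2181 (j = -727*3 = -2181)
-((j + 18798) + O(64)) = -((-2181 + 18798) - 6/5) = -(16617 - 6/5) = -1*83079/5 = -83079/5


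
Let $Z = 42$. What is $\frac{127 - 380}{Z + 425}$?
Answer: $- \frac{253}{467} \approx -0.54176$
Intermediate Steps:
$\frac{127 - 380}{Z + 425} = \frac{127 - 380}{42 + 425} = - \frac{253}{467}$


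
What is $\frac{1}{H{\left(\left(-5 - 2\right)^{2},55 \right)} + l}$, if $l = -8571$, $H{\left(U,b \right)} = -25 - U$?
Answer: $- \frac{1}{8645} \approx -0.00011567$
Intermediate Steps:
$\frac{1}{H{\left(\left(-5 - 2\right)^{2},55 \right)} + l} = \frac{1}{\left(-25 - \left(-5 - 2\right)^{2}\right) - 8571} = \frac{1}{\left(-25 - \left(-7\right)^{2}\right) - 8571} = \frac{1}{\left(-25 - 49\right) - 8571} = \frac{1}{-74 - 8571} = \frac{1}{-8645} = - \frac{1}{8645}$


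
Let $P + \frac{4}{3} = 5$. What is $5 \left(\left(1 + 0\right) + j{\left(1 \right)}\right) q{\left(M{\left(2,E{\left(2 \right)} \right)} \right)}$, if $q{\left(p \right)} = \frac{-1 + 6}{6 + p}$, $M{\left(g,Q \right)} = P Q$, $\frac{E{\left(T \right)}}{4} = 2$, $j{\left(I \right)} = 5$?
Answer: $\frac{225}{53} \approx 4.2453$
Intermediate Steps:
$P = \frac{11}{3}$ ($P = - \frac{4}{3} + 5 = \frac{11}{3} \approx 3.6667$)
$E{\left(T \right)} = 8$ ($E{\left(T \right)} = 4 \cdot 2 = 8$)
$M{\left(g,Q \right)} = \frac{11 Q}{3}$
$q{\left(p \right)} = \frac{5}{6 + p}$
$5 \left(\left(1 + 0\right) + j{\left(1 \right)}\right) q{\left(M{\left(2,E{\left(2 \right)} \right)} \right)} = 5 \left(\left(1 + 0\right) + 5\right) \frac{5}{6 + \frac{11}{3} \cdot 8} = 5 \left(1 + 5\right) \frac{5}{6 + \frac{88}{3}} = 5 \cdot 6 \frac{5}{\frac{106}{3}} = 30 \cdot 5 \cdot \frac{3}{106} = 30 \cdot \frac{15}{106} = \frac{225}{53}$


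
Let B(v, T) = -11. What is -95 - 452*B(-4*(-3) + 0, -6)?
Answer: 4877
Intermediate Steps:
-95 - 452*B(-4*(-3) + 0, -6) = -95 - 452*(-11) = -95 + 4972 = 4877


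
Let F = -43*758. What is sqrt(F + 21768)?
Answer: I*sqrt(10826) ≈ 104.05*I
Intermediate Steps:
F = -32594
sqrt(F + 21768) = sqrt(-32594 + 21768) = sqrt(-10826) = I*sqrt(10826)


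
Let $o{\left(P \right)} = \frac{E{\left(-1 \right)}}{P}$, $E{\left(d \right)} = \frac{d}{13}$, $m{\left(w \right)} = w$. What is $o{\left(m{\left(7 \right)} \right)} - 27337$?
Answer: $- \frac{2487668}{91} \approx -27337.0$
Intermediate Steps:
$E{\left(d \right)} = \frac{d}{13}$ ($E{\left(d \right)} = d \frac{1}{13} = \frac{d}{13}$)
$o{\left(P \right)} = - \frac{1}{13 P}$ ($o{\left(P \right)} = \frac{\frac{1}{13} \left(-1\right)}{P} = - \frac{1}{13 P}$)
$o{\left(m{\left(7 \right)} \right)} - 27337 = - \frac{1}{13 \cdot 7} - 27337 = \left(- \frac{1}{13}\right) \frac{1}{7} - 27337 = - \frac{1}{91} - 27337 = - \frac{2487668}{91}$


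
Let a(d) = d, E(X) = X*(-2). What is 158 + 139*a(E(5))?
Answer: -1232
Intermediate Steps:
E(X) = -2*X
158 + 139*a(E(5)) = 158 + 139*(-2*5) = 158 + 139*(-10) = 158 - 1390 = -1232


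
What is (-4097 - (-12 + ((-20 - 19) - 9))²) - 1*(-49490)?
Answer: 41793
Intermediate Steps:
(-4097 - (-12 + ((-20 - 19) - 9))²) - 1*(-49490) = (-4097 - (-12 + (-39 - 9))²) + 49490 = (-4097 - (-12 - 48)²) + 49490 = (-4097 - 1*(-60)²) + 49490 = (-4097 - 1*3600) + 49490 = (-4097 - 3600) + 49490 = -7697 + 49490 = 41793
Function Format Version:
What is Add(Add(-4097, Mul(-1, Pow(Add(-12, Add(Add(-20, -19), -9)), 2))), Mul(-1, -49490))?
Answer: 41793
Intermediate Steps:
Add(Add(-4097, Mul(-1, Pow(Add(-12, Add(Add(-20, -19), -9)), 2))), Mul(-1, -49490)) = Add(Add(-4097, Mul(-1, Pow(Add(-12, Add(-39, -9)), 2))), 49490) = Add(Add(-4097, Mul(-1, Pow(Add(-12, -48), 2))), 49490) = Add(Add(-4097, Mul(-1, Pow(-60, 2))), 49490) = Add(Add(-4097, Mul(-1, 3600)), 49490) = Add(Add(-4097, -3600), 49490) = Add(-7697, 49490) = 41793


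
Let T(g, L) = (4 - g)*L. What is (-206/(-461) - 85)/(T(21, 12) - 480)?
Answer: 4331/35036 ≈ 0.12362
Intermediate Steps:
T(g, L) = L*(4 - g)
(-206/(-461) - 85)/(T(21, 12) - 480) = (-206/(-461) - 85)/(12*(4 - 1*21) - 480) = (-206*(-1/461) - 85)/(12*(4 - 21) - 480) = (206/461 - 85)/(12*(-17) - 480) = -38979/(461*(-204 - 480)) = -38979/461/(-684) = -38979/461*(-1/684) = 4331/35036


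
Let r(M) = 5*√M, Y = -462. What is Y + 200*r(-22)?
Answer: -462 + 1000*I*√22 ≈ -462.0 + 4690.4*I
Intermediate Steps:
Y + 200*r(-22) = -462 + 200*(5*√(-22)) = -462 + 200*(5*(I*√22)) = -462 + 200*(5*I*√22) = -462 + 1000*I*√22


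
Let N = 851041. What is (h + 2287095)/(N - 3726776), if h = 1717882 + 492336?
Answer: -4497313/2875735 ≈ -1.5639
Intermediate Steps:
h = 2210218
(h + 2287095)/(N - 3726776) = (2210218 + 2287095)/(851041 - 3726776) = 4497313/(-2875735) = 4497313*(-1/2875735) = -4497313/2875735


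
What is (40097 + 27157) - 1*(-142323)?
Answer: 209577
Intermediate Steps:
(40097 + 27157) - 1*(-142323) = 67254 + 142323 = 209577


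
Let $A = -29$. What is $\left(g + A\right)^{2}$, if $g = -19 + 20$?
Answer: $784$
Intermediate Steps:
$g = 1$
$\left(g + A\right)^{2} = \left(1 - 29\right)^{2} = \left(-28\right)^{2} = 784$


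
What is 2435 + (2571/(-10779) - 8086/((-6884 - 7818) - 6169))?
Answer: 182610606356/74989503 ≈ 2435.1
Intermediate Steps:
2435 + (2571/(-10779) - 8086/((-6884 - 7818) - 6169)) = 2435 + (2571*(-1/10779) - 8086/(-14702 - 6169)) = 2435 + (-857/3593 - 8086/(-20871)) = 2435 + (-857/3593 - 8086*(-1/20871)) = 2435 + (-857/3593 + 8086/20871) = 2435 + 11166551/74989503 = 182610606356/74989503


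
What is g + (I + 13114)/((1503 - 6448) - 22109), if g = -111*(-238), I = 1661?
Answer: 238232599/9018 ≈ 26417.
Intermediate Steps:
g = 26418
g + (I + 13114)/((1503 - 6448) - 22109) = 26418 + (1661 + 13114)/((1503 - 6448) - 22109) = 26418 + 14775/(-4945 - 22109) = 26418 + 14775/(-27054) = 26418 + 14775*(-1/27054) = 26418 - 4925/9018 = 238232599/9018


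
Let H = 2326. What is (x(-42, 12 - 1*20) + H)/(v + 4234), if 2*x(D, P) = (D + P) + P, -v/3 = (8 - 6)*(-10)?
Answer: 2297/4294 ≈ 0.53493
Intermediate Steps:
v = 60 (v = -3*(8 - 6)*(-10) = -6*(-10) = -3*(-20) = 60)
x(D, P) = P + D/2 (x(D, P) = ((D + P) + P)/2 = (D + 2*P)/2 = P + D/2)
(x(-42, 12 - 1*20) + H)/(v + 4234) = (((12 - 1*20) + (½)*(-42)) + 2326)/(60 + 4234) = (((12 - 20) - 21) + 2326)/4294 = ((-8 - 21) + 2326)*(1/4294) = (-29 + 2326)*(1/4294) = 2297*(1/4294) = 2297/4294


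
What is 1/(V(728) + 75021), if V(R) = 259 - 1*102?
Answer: 1/75178 ≈ 1.3302e-5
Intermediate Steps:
V(R) = 157 (V(R) = 259 - 102 = 157)
1/(V(728) + 75021) = 1/(157 + 75021) = 1/75178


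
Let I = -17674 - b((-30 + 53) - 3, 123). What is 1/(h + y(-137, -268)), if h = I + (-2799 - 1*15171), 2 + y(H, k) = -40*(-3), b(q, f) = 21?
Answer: -1/35547 ≈ -2.8132e-5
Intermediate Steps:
I = -17695 (I = -17674 - 1*21 = -17674 - 21 = -17695)
y(H, k) = 118 (y(H, k) = -2 - 40*(-3) = -2 + 120 = 118)
h = -35665 (h = -17695 + (-2799 - 1*15171) = -17695 + (-2799 - 15171) = -17695 - 17970 = -35665)
1/(h + y(-137, -268)) = 1/(-35665 + 118) = 1/(-35547) = -1/35547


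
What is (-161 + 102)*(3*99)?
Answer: -17523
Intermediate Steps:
(-161 + 102)*(3*99) = -59*297 = -17523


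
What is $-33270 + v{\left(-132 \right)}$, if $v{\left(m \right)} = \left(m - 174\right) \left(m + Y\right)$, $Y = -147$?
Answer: $52104$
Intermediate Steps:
$v{\left(m \right)} = \left(-174 + m\right) \left(-147 + m\right)$ ($v{\left(m \right)} = \left(m - 174\right) \left(m - 147\right) = \left(-174 + m\right) \left(-147 + m\right)$)
$-33270 + v{\left(-132 \right)} = -33270 + \left(25578 + \left(-132\right)^{2} - -42372\right) = -33270 + \left(25578 + 17424 + 42372\right) = -33270 + 85374 = 52104$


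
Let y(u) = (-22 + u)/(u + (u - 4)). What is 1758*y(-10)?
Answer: 2344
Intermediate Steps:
y(u) = (-22 + u)/(-4 + 2*u) (y(u) = (-22 + u)/(u + (-4 + u)) = (-22 + u)/(-4 + 2*u))
1758*y(-10) = 1758*((-22 - 10)/(2*(-2 - 10))) = 1758*((1/2)*(-32)/(-12)) = 1758*((1/2)*(-1/12)*(-32)) = 1758*(4/3) = 2344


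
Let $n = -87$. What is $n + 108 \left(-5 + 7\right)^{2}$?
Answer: $345$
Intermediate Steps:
$n + 108 \left(-5 + 7\right)^{2} = -87 + 108 \left(-5 + 7\right)^{2} = -87 + 108 \cdot 2^{2} = -87 + 108 \cdot 4 = -87 + 432 = 345$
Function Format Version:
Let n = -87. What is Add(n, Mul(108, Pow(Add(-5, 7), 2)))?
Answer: 345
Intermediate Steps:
Add(n, Mul(108, Pow(Add(-5, 7), 2))) = Add(-87, Mul(108, Pow(Add(-5, 7), 2))) = Add(-87, Mul(108, Pow(2, 2))) = Add(-87, Mul(108, 4)) = Add(-87, 432) = 345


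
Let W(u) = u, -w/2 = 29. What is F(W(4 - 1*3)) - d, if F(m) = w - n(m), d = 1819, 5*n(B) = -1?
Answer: -9384/5 ≈ -1876.8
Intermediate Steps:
w = -58 (w = -2*29 = -58)
n(B) = -⅕ (n(B) = (⅕)*(-1) = -⅕)
F(m) = -289/5 (F(m) = -58 - 1*(-⅕) = -58 + ⅕ = -289/5)
F(W(4 - 1*3)) - d = -289/5 - 1*1819 = -289/5 - 1819 = -9384/5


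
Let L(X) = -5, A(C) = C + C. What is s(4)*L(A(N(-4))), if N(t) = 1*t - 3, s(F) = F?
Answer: -20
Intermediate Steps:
N(t) = -3 + t (N(t) = t - 3 = -3 + t)
A(C) = 2*C
s(4)*L(A(N(-4))) = 4*(-5) = -20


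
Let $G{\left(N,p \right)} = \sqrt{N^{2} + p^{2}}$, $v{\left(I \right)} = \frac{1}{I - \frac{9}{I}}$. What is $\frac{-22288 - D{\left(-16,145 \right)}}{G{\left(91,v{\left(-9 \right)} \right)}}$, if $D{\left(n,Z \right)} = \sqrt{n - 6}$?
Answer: $\frac{8 \sqrt{529985} \left(-22288 - i \sqrt{22}\right)}{529985} \approx -244.92 - 0.051543 i$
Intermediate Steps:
$D{\left(n,Z \right)} = \sqrt{-6 + n}$
$\frac{-22288 - D{\left(-16,145 \right)}}{G{\left(91,v{\left(-9 \right)} \right)}} = \frac{-22288 - \sqrt{-6 - 16}}{\sqrt{91^{2} + \left(- \frac{9}{-9 + \left(-9\right)^{2}}\right)^{2}}} = \frac{-22288 - \sqrt{-22}}{\sqrt{8281 + \left(- \frac{9}{-9 + 81}\right)^{2}}} = \frac{-22288 - i \sqrt{22}}{\sqrt{8281 + \left(- \frac{9}{72}\right)^{2}}} = \frac{-22288 - i \sqrt{22}}{\sqrt{8281 + \left(\left(-9\right) \frac{1}{72}\right)^{2}}} = \frac{-22288 - i \sqrt{22}}{\sqrt{8281 + \left(- \frac{1}{8}\right)^{2}}} = \frac{-22288 - i \sqrt{22}}{\sqrt{8281 + \frac{1}{64}}} = \frac{-22288 - i \sqrt{22}}{\sqrt{\frac{529985}{64}}} = \frac{-22288 - i \sqrt{22}}{\frac{1}{8} \sqrt{529985}} = \left(-22288 - i \sqrt{22}\right) \frac{8 \sqrt{529985}}{529985} = \frac{8 \sqrt{529985} \left(-22288 - i \sqrt{22}\right)}{529985}$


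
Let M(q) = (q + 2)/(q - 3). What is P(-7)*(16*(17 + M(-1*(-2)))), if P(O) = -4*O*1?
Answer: 5824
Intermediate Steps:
P(O) = -4*O
M(q) = (2 + q)/(-3 + q)
P(-7)*(16*(17 + M(-1*(-2)))) = (-4*(-7))*(16*(17 + (2 - 1*(-2))/(-3 - 1*(-2)))) = 28*(16*(17 + (2 + 2)/(-3 + 2))) = 28*(16*(17 + 4/(-1))) = 28*(16*(17 - 1*4)) = 28*(16*(17 - 4)) = 28*(16*13) = 28*208 = 5824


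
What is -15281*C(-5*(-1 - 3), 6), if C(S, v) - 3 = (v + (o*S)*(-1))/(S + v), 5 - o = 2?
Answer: -183372/13 ≈ -14106.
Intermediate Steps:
o = 3 (o = 5 - 1*2 = 5 - 2 = 3)
C(S, v) = 3 + (v - 3*S)/(S + v) (C(S, v) = 3 + (v + (3*S)*(-1))/(S + v) = 3 + (v - 3*S)/(S + v))
-15281*C(-5*(-1 - 3), 6) = -61124*6/(-5*(-1 - 3) + 6) = -61124*6/(-5*(-4) + 6) = -61124*6/(20 + 6) = -61124*6/26 = -15281*12/13 = -183372/13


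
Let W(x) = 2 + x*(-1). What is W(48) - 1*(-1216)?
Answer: 1170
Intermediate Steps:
W(x) = 2 - x
W(48) - 1*(-1216) = (2 - 1*48) - 1*(-1216) = (2 - 48) + 1216 = -46 + 1216 = 1170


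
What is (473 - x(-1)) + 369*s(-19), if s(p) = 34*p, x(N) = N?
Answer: -237900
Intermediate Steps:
(473 - x(-1)) + 369*s(-19) = (473 - 1*(-1)) + 369*(34*(-19)) = (473 + 1) + 369*(-646) = 474 - 238374 = -237900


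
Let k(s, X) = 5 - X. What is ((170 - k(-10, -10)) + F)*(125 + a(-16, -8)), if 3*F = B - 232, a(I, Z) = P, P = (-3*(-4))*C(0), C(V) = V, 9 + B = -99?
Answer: 15625/3 ≈ 5208.3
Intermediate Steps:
B = -108 (B = -9 - 99 = -108)
P = 0 (P = -3*(-4)*0 = 12*0 = 0)
a(I, Z) = 0
F = -340/3 (F = (-108 - 232)/3 = (⅓)*(-340) = -340/3 ≈ -113.33)
((170 - k(-10, -10)) + F)*(125 + a(-16, -8)) = ((170 - (5 - 1*(-10))) - 340/3)*(125 + 0) = ((170 - (5 + 10)) - 340/3)*125 = ((170 - 1*15) - 340/3)*125 = ((170 - 15) - 340/3)*125 = (155 - 340/3)*125 = (125/3)*125 = 15625/3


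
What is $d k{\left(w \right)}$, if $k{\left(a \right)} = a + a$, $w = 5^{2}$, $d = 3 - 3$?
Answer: $0$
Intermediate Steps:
$d = 0$ ($d = 3 - 3 = 0$)
$w = 25$
$k{\left(a \right)} = 2 a$
$d k{\left(w \right)} = 0 \cdot 2 \cdot 25 = 0 \cdot 50 = 0$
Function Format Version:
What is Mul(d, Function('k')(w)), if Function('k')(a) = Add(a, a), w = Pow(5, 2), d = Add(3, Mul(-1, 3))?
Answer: 0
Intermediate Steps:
d = 0 (d = Add(3, -3) = 0)
w = 25
Function('k')(a) = Mul(2, a)
Mul(d, Function('k')(w)) = Mul(0, Mul(2, 25)) = Mul(0, 50) = 0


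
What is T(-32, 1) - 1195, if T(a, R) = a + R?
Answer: -1226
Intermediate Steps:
T(a, R) = R + a
T(-32, 1) - 1195 = (1 - 32) - 1195 = -31 - 1195 = -1226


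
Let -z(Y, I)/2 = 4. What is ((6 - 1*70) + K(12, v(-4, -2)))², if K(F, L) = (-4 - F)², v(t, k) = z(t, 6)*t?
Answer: 36864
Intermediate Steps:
z(Y, I) = -8 (z(Y, I) = -2*4 = -8)
v(t, k) = -8*t
((6 - 1*70) + K(12, v(-4, -2)))² = ((6 - 1*70) + (4 + 12)²)² = ((6 - 70) + 16²)² = (-64 + 256)² = 192² = 36864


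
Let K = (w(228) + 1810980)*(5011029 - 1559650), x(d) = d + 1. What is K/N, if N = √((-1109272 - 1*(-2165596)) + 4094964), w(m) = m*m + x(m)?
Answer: 6430585193147*√1287822/2575644 ≈ 2.8333e+9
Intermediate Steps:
x(d) = 1 + d
w(m) = 1 + m + m² (w(m) = m*m + (1 + m) = m² + (1 + m) = 1 + m + m²)
N = 2*√1287822 (N = √((-1109272 + 2165596) + 4094964) = √(1056324 + 4094964) = √5151288 = 2*√1287822 ≈ 2269.6)
K = 6430585193147 (K = ((1 + 228 + 228²) + 1810980)*(5011029 - 1559650) = ((1 + 228 + 51984) + 1810980)*3451379 = (52213 + 1810980)*3451379 = 1863193*3451379 = 6430585193147)
K/N = 6430585193147/((2*√1287822)) = 6430585193147*(√1287822/2575644) = 6430585193147*√1287822/2575644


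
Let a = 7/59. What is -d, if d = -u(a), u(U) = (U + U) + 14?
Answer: 840/59 ≈ 14.237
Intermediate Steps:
a = 7/59 (a = 7*(1/59) = 7/59 ≈ 0.11864)
u(U) = 14 + 2*U (u(U) = 2*U + 14 = 14 + 2*U)
d = -840/59 (d = -(14 + 2*(7/59)) = -(14 + 14/59) = -1*840/59 = -840/59 ≈ -14.237)
-d = -1*(-840/59) = 840/59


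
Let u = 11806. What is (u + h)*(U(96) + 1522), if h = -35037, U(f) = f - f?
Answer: -35357582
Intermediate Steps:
U(f) = 0
(u + h)*(U(96) + 1522) = (11806 - 35037)*(0 + 1522) = -23231*1522 = -35357582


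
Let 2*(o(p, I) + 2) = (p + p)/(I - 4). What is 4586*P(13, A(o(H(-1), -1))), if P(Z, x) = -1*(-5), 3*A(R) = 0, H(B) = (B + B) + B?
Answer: 22930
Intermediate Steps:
H(B) = 3*B (H(B) = 2*B + B = 3*B)
o(p, I) = -2 + p/(-4 + I) (o(p, I) = -2 + ((p + p)/(I - 4))/2 = -2 + ((2*p)/(-4 + I))/2 = -2 + (2*p/(-4 + I))/2 = -2 + p/(-4 + I))
A(R) = 0 (A(R) = (⅓)*0 = 0)
P(Z, x) = 5
4586*P(13, A(o(H(-1), -1))) = 4586*5 = 22930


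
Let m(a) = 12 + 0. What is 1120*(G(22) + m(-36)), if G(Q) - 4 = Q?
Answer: 42560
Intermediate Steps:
G(Q) = 4 + Q
m(a) = 12
1120*(G(22) + m(-36)) = 1120*((4 + 22) + 12) = 1120*(26 + 12) = 1120*38 = 42560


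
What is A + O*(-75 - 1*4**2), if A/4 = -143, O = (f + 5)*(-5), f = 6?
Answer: 4433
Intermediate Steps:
O = -55 (O = (6 + 5)*(-5) = 11*(-5) = -55)
A = -572 (A = 4*(-143) = -572)
A + O*(-75 - 1*4**2) = -572 - 55*(-75 - 1*4**2) = -572 - 55*(-75 - 1*16) = -572 - 55*(-75 - 16) = -572 - 55*(-91) = -572 + 5005 = 4433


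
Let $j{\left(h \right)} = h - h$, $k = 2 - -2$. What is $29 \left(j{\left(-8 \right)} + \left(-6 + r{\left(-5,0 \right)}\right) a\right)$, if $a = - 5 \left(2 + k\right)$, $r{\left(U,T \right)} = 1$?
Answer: $4350$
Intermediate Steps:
$k = 4$ ($k = 2 + 2 = 4$)
$j{\left(h \right)} = 0$
$a = -30$ ($a = - 5 \left(2 + 4\right) = \left(-5\right) 6 = -30$)
$29 \left(j{\left(-8 \right)} + \left(-6 + r{\left(-5,0 \right)}\right) a\right) = 29 \left(0 + \left(-6 + 1\right) \left(-30\right)\right) = 29 \left(0 - -150\right) = 29 \left(0 + 150\right) = 29 \cdot 150 = 4350$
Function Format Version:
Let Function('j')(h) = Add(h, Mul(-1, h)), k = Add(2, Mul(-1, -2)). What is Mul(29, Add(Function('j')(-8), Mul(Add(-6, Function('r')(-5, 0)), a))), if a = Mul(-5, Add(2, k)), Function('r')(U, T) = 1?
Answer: 4350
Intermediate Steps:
k = 4 (k = Add(2, 2) = 4)
Function('j')(h) = 0
a = -30 (a = Mul(-5, Add(2, 4)) = Mul(-5, 6) = -30)
Mul(29, Add(Function('j')(-8), Mul(Add(-6, Function('r')(-5, 0)), a))) = Mul(29, Add(0, Mul(Add(-6, 1), -30))) = Mul(29, Add(0, Mul(-5, -30))) = Mul(29, Add(0, 150)) = Mul(29, 150) = 4350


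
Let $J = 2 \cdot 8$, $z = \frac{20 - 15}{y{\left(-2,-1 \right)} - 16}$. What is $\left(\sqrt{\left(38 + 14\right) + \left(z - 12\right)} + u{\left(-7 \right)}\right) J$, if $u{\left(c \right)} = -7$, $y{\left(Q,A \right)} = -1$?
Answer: $-112 + \frac{240 \sqrt{51}}{17} \approx -11.18$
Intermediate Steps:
$z = - \frac{5}{17}$ ($z = \frac{20 - 15}{-1 - 16} = \frac{5}{-17} = 5 \left(- \frac{1}{17}\right) = - \frac{5}{17} \approx -0.29412$)
$J = 16$
$\left(\sqrt{\left(38 + 14\right) + \left(z - 12\right)} + u{\left(-7 \right)}\right) J = \left(\sqrt{\left(38 + 14\right) - \frac{209}{17}} - 7\right) 16 = \left(\sqrt{52 - \frac{209}{17}} - 7\right) 16 = \left(\sqrt{\frac{675}{17}} - 7\right) 16 = \left(\frac{15 \sqrt{51}}{17} - 7\right) 16 = \left(-7 + \frac{15 \sqrt{51}}{17}\right) 16 = -112 + \frac{240 \sqrt{51}}{17}$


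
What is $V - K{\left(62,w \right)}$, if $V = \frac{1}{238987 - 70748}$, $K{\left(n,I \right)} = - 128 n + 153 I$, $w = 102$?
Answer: $- \frac{1290393129}{168239} \approx -7670.0$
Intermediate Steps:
$V = \frac{1}{168239} \approx 5.9439 \cdot 10^{-6}$
$V - K{\left(62,w \right)} = \frac{1}{168239} - \left(\left(-128\right) 62 + 153 \cdot 102\right) = \frac{1}{168239} - \left(-7936 + 15606\right) = \frac{1}{168239} - 7670 = - \frac{1290393129}{168239}$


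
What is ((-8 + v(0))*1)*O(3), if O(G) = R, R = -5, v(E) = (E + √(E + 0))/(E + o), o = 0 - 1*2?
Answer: 40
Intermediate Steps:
o = -2 (o = 0 - 2 = -2)
v(E) = (E + √E)/(-2 + E) (v(E) = (E + √(E + 0))/(E - 2) = (E + √E)/(-2 + E))
O(G) = -5
((-8 + v(0))*1)*O(3) = ((-8 + (0 + √0)/(-2 + 0))*1)*(-5) = ((-8 + (0 + 0)/(-2))*1)*(-5) = ((-8 - ½*0)*1)*(-5) = ((-8 + 0)*1)*(-5) = -8*1*(-5) = -8*(-5) = 40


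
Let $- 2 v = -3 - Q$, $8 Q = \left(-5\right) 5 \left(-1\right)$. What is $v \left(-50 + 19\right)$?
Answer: $- \frac{1519}{16} \approx -94.938$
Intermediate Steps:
$Q = \frac{25}{8}$ ($Q = \frac{\left(-5\right) 5 \left(-1\right)}{8} = \frac{\left(-25\right) \left(-1\right)}{8} = \frac{1}{8} \cdot 25 = \frac{25}{8} \approx 3.125$)
$v = \frac{49}{16}$ ($v = - \frac{-3 - \frac{25}{8}}{2} = \left(- \frac{1}{2}\right) \left(- \frac{49}{8}\right) = \frac{49}{16} \approx 3.0625$)
$v \left(-50 + 19\right) = \frac{49 \left(-50 + 19\right)}{16} = \frac{49}{16} \left(-31\right) = - \frac{1519}{16}$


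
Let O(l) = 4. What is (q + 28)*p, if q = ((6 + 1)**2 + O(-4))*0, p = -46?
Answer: -1288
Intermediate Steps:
q = 0 (q = ((6 + 1)**2 + 4)*0 = (7**2 + 4)*0 = (49 + 4)*0 = 53*0 = 0)
(q + 28)*p = (0 + 28)*(-46) = 28*(-46) = -1288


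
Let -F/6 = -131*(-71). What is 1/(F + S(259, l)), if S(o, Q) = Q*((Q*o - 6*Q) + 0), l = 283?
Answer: 1/20206711 ≈ 4.9489e-8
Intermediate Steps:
S(o, Q) = Q*(-6*Q + Q*o) (S(o, Q) = Q*((-6*Q + Q*o) + 0) = Q*(-6*Q + Q*o))
F = -55806 (F = -(-786)*(-71) = -6*9301 = -55806)
1/(F + S(259, l)) = 1/(-55806 + 283**2*(-6 + 259)) = 1/(-55806 + 80089*253) = 1/(-55806 + 20262517) = 1/20206711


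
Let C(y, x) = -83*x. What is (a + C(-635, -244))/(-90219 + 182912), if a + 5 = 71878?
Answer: 92125/92693 ≈ 0.99387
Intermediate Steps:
a = 71873 (a = -5 + 71878 = 71873)
(a + C(-635, -244))/(-90219 + 182912) = (71873 - 83*(-244))/(-90219 + 182912) = (71873 + 20252)/92693 = 92125*(1/92693) = 92125/92693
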